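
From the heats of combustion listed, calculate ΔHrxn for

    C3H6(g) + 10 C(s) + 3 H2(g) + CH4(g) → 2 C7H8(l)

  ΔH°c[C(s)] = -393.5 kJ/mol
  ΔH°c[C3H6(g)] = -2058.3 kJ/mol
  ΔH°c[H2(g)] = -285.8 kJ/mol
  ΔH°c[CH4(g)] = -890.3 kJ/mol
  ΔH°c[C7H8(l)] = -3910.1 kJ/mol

With combustion enthalpies, reactants minus products:
= [1·(-2058.3) + 10·(-393.5) + 3·(-285.8) + 1·(-890.3)] − [2·(-3910.1)]
= 79.2 kJ/mol

ΔHrxn = 79.2 kJ/mol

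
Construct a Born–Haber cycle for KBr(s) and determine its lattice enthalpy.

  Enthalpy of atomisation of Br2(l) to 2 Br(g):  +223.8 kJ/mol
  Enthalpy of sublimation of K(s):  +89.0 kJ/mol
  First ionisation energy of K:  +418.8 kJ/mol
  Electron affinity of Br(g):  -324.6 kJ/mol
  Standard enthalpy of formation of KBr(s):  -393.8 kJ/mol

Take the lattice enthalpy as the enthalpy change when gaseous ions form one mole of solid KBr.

U = -688.9 kJ/mol

ΔHf° = 1·ΔHsub + 1·(ΣIE) + 1/2·D(Br2) + 1·EA + U
-393.8 = 1·(+89.0) + 1·(+418.8) + 1/2·(+223.8) + 1·(-324.6) + U
U = -393.8 − (+295.1) = -688.9 kJ/mol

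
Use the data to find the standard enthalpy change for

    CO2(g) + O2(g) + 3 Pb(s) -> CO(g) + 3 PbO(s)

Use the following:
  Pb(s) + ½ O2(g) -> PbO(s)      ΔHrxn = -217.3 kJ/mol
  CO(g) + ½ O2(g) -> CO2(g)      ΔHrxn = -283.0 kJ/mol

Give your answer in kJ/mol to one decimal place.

equation 1 × 3: (3)·(-217.3) = -651.9 kJ/mol
equation 2 reversed: +283.0 kJ/mol
ΔHrxn = (-651.9) + (+283.0) = -368.9 kJ/mol

ΔHrxn = -368.9 kJ/mol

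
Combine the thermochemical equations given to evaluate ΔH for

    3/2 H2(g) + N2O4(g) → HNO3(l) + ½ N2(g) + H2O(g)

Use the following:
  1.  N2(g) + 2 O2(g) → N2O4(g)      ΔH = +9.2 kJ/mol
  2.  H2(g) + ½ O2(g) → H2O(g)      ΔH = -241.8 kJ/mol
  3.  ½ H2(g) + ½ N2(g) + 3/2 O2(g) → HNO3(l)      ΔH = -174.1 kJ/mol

eq. 1 reversed: -9.2 kJ/mol
eq. 2 as written: -241.8 kJ/mol
eq. 3 as written: -174.1 kJ/mol
ΔH = (-1)·(+9.2) + (1)·(-241.8) + (1)·(-174.1) = -425.1 kJ/mol

ΔH = -425.1 kJ/mol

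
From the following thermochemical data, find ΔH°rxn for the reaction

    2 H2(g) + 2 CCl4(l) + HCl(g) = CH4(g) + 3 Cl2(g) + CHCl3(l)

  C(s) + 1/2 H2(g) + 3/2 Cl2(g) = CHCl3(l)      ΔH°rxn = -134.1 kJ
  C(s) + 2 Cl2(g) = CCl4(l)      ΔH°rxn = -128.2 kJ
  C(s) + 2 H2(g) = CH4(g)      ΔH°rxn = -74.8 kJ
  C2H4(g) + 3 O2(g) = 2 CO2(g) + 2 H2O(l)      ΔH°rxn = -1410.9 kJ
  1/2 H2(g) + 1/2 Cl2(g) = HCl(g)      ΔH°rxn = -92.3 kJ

ΔH°rxn = 139.8 kJ

equation 1 as written: -134.1 kJ
equation 2 reversed and × 2: (-2)·(-128.2) = +256.4 kJ
equation 3 as written: -74.8 kJ
equation 4: not needed.
equation 5 reversed: +92.3 kJ
ΔH°rxn = (1)·(-134.1) + (-2)·(-128.2) + (1)·(-74.8) + (-1)·(-92.3) = 139.8 kJ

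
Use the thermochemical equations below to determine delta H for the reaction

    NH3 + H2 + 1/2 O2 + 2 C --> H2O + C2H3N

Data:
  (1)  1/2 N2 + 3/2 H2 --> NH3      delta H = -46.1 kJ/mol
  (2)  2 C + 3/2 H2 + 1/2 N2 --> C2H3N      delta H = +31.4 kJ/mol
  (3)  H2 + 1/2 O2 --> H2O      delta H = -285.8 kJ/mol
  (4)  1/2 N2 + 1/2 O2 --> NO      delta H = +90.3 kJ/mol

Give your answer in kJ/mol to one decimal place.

delta H = -208.3 kJ/mol

(1) reversed: +46.1 kJ/mol
(2) as written: +31.4 kJ/mol
(3) as written: -285.8 kJ/mol
(4): not needed.
delta H = (-1)·(-46.1) + (1)·(+31.4) + (1)·(-285.8) = -208.3 kJ/mol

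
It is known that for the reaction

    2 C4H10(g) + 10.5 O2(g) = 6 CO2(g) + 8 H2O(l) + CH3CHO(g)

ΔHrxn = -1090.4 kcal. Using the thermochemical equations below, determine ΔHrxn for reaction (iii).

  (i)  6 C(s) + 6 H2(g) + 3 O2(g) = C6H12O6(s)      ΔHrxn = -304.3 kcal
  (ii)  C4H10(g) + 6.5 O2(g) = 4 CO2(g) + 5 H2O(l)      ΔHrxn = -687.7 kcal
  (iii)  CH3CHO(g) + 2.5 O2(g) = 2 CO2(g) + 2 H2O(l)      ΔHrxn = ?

ΔHrxn = -285.0 kcal

(i): not needed (C(s) appears nowhere else).
(ii) × 2 (scale by 2 for the 2 C4H10(g)): (2)·(-687.7) = -1375.4 kcal
(iii) reversed (reverse to put CH3CHO(g) on the product side): contributes −x
-1090.4 = (-1375.4) − x
x = (-1090.4 − (-1375.4)) / (-1) = -285.0 kcal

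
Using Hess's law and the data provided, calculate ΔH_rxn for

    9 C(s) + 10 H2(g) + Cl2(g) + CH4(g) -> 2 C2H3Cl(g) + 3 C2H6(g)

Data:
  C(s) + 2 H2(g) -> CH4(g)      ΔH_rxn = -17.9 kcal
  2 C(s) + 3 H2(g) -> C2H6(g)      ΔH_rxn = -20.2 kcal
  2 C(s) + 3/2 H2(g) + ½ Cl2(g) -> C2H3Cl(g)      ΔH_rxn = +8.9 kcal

equation 1 reversed: +17.9 kcal
equation 2 × 3: (3)·(-20.2) = -60.6 kcal
equation 3 × 2: (2)·(+8.9) = +17.8 kcal
Summing the manipulated equations, ΔH_rxn = (+17.9) + (-60.6) + (+17.8) = -24.9 kcal

ΔH_rxn = -24.9 kcal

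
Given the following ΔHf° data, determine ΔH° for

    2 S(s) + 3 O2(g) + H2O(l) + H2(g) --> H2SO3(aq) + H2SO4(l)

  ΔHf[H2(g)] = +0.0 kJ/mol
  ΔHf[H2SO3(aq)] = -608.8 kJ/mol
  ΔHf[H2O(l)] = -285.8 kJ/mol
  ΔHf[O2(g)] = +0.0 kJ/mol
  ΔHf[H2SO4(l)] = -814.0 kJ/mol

ΔH° = -1137.0 kJ/mol

ΔH°rxn = Σ nΔHf°(products) − Σ nΔHf°(reactants).
Products: 1·(-608.8) + 1·(-814.0) = -1422.8
Reactants: 2·(+0.0) + 3·(+0.0) + 1·(-285.8) + 1·(+0.0) = -285.8
ΔH° = (-1422.8) − (-285.8) = -1137.0 kJ/mol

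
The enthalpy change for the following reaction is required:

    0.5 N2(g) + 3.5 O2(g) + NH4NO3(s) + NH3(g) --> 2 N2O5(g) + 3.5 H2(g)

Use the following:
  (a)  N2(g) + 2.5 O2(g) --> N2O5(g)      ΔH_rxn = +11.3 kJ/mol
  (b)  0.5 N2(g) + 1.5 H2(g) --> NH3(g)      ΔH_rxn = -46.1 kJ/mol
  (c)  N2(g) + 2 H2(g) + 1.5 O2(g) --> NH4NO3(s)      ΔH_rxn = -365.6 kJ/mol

(a) × 2: (2)·(+11.3) = +22.6 kJ/mol
(b) reversed: +46.1 kJ/mol
(c) reversed: +365.6 kJ/mol
ΔH_rxn = (2)·(+11.3) + (-1)·(-46.1) + (-1)·(-365.6) = 434.3 kJ/mol

ΔH_rxn = 434.3 kJ/mol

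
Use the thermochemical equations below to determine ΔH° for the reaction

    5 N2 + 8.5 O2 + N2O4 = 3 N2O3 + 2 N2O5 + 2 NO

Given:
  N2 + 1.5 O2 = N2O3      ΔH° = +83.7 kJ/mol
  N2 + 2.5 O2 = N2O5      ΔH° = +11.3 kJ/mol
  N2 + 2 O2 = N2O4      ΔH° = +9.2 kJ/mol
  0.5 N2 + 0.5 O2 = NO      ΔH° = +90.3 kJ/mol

ΔH° = 445.1 kJ/mol

equation 1 × 3: (3)·(+83.7) = +251.1 kJ/mol
equation 2 × 2: (2)·(+11.3) = +22.6 kJ/mol
equation 3 reversed: -9.2 kJ/mol
equation 4 × 2: (2)·(+90.3) = +180.6 kJ/mol
By Hess's law, ΔH° = (3)·(+83.7) + (2)·(+11.3) + (-1)·(+9.2) + (2)·(+90.3) = 445.1 kJ/mol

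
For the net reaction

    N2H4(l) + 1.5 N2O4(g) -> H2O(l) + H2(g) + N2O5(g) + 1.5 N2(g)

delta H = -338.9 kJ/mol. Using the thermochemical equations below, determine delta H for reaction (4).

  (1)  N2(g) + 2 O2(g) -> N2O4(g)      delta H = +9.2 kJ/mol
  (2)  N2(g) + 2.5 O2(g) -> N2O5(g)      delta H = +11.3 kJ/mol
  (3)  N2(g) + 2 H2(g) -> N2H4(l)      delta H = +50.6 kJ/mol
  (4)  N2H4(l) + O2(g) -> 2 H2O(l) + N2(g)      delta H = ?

delta H = -622.2 kJ/mol

(1) reversed and × 3/2: (-3/2)·(+9.2) = -13.8 kJ/mol
(2) as written: +11.3 kJ/mol
(3) reversed and × 1/2: (-1/2)·(+50.6) = -25.3 kJ/mol
(4) × 1/2: contributes 1/2·x
-338.9 = (-13.8) + (+11.3) + (-25.3) + 1/2·x
x = (-338.9 − (-27.8)) / (1/2) = -622.2 kJ/mol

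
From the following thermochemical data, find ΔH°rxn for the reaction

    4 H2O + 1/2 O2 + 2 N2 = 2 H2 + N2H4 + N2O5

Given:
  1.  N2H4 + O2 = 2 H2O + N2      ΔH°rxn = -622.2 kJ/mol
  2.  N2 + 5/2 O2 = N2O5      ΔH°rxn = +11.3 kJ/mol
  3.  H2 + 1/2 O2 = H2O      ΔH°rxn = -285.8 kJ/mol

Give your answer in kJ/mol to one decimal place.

ΔH°rxn = 1205.1 kJ/mol

eq. 1 reversed (reverse to put N2H4 on the product side): +622.2 kJ/mol
eq. 2 as written (N2O5 already on the product side): +11.3 kJ/mol
eq. 3 reversed and × 2 (H2 must end up as a product; scale by 2 for the 2 H2): (-2)·(-285.8) = +571.6 kJ/mol
ΔH°rxn = (+622.2) + (+11.3) + (+571.6) = 1205.1 kJ/mol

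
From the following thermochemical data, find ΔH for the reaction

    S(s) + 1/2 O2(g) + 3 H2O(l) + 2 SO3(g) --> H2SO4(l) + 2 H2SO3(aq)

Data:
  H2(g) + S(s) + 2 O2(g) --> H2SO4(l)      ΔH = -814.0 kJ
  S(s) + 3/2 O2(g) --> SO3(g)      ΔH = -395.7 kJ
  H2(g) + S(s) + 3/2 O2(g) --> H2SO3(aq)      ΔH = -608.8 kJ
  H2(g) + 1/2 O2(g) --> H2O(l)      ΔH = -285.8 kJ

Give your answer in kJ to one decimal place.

equation 1 as written (H2SO4(l) already on the product side): -814.0 kJ
equation 2 reversed and × 2 (reverse to put SO3(g) on the reactant side; ×2 to match 2 SO3(g) in the target): (-2)·(-395.7) = +791.4 kJ
equation 3 × 2 (×2 to match 2 H2SO3(aq) in the target): (2)·(-608.8) = -1217.6 kJ
equation 4 reversed and × 3 (H2O(l) must end up as a reactant; ×3 to match 3 H2O(l) in the target): (-3)·(-285.8) = +857.4 kJ
By Hess's law, ΔH = (-814.0) + (+791.4) + (-1217.6) + (+857.4) = -382.8 kJ

ΔH = -382.8 kJ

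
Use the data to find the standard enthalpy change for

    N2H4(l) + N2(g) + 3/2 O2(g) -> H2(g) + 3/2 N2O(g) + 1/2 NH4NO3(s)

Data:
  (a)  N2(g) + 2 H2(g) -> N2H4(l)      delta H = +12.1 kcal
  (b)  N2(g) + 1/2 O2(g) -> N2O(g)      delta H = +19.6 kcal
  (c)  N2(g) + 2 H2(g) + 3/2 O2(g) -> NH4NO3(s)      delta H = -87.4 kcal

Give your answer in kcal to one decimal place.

(a) reversed (reverse to put N2H4(l) on the reactant side): -12.1 kcal
(b) × 3/2 (×3/2 to match 3/2 N2O(g) in the target): (3/2)·(+19.6) = +29.4 kcal
(c) × 1/2 (×1/2 to match 1/2 NH4NO3(s) in the target): (1/2)·(-87.4) = -43.7 kcal
Since enthalpy is a state function, delta H = (-12.1) + (+29.4) + (-43.7) = -26.4 kcal

delta H = -26.4 kcal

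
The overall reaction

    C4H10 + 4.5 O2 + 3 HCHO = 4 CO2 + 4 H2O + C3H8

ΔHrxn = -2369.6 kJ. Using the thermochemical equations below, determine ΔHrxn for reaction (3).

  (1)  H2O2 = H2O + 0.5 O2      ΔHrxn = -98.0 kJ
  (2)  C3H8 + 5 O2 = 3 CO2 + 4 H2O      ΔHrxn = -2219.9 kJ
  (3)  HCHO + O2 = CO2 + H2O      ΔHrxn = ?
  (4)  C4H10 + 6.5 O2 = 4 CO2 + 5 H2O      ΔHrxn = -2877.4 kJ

ΔHrxn = -570.7 kJ

(1): not needed.
(2) reversed: +2219.9 kJ
(3) × 3: contributes 3·x
(4) as written: -2877.4 kJ
-2369.6 = (+2219.9) + (-2877.4) + 3·x
x = (-2369.6 − (-657.5)) / (3) = -570.7 kJ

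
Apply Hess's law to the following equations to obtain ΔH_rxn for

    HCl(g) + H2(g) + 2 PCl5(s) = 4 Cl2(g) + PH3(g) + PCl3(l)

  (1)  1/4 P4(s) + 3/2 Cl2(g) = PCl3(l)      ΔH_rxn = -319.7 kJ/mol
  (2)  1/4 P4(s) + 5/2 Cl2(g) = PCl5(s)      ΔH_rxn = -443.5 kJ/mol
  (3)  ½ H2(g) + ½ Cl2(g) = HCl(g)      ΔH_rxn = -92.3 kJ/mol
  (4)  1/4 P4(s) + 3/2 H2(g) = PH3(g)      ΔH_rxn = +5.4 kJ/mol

ΔH_rxn = 665.0 kJ/mol

(1) as written: -319.7 kJ/mol
(2) reversed and × 2: (-2)·(-443.5) = +887.0 kJ/mol
(3) reversed: +92.3 kJ/mol
(4) as written: +5.4 kJ/mol
ΔH_rxn = (1)·(-319.7) + (-2)·(-443.5) + (-1)·(-92.3) + (1)·(+5.4) = 665.0 kJ/mol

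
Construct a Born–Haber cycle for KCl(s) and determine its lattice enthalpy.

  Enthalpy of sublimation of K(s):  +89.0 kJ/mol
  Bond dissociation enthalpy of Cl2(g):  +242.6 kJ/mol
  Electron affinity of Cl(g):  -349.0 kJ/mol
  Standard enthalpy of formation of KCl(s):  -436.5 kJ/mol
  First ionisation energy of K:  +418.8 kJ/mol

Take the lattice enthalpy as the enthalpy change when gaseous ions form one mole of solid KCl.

ΔHf° = 1·ΔHsub + 1·(ΣIE) + 1/2·D(Cl2) + 1·EA + U
-436.5 = 1·(+89.0) + 1·(+418.8) + 1/2·(+242.6) + 1·(-349.0) + U
U = -436.5 − (+280.1) = -716.6 kJ/mol

U = -716.6 kJ/mol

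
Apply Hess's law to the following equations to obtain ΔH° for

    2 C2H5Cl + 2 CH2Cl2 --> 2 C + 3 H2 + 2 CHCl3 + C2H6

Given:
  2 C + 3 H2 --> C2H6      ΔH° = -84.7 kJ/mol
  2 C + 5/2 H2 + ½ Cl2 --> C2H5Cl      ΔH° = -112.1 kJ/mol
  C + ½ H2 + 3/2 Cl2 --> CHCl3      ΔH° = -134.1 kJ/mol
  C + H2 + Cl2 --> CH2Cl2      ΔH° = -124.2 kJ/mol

ΔH° = 119.7 kJ/mol

equation 1 as written: -84.7 kJ/mol
equation 2 reversed and × 2: (-2)·(-112.1) = +224.2 kJ/mol
equation 3 × 2: (2)·(-134.1) = -268.2 kJ/mol
equation 4 reversed and × 2: (-2)·(-124.2) = +248.4 kJ/mol
ΔH° = (-84.7) + (+224.2) + (-268.2) + (+248.4) = 119.7 kJ/mol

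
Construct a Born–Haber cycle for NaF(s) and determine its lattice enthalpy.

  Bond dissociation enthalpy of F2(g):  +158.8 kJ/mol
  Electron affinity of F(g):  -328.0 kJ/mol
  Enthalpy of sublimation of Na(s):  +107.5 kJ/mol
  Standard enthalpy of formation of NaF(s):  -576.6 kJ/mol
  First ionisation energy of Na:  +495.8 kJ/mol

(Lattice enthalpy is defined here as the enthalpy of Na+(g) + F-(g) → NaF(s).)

ΔHf° = 1·ΔHsub + 1·(ΣIE) + 1/2·D(F2) + 1·EA + U
-576.6 = 1·(+107.5) + 1·(+495.8) + 1/2·(+158.8) + 1·(-328.0) + U
U = -576.6 − (+354.7) = -931.3 kJ/mol

U = -931.3 kJ/mol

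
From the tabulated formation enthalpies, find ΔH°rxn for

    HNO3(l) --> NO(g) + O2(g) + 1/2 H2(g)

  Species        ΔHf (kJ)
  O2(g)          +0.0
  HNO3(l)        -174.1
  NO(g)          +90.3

ΔH°rxn = Σ nΔHf°(products) − Σ nΔHf°(reactants).
Products: 1·(+90.3) + 1·(+0.0) + 1/2·(+0.0) = +90.3
Reactants: 1·(-174.1) = -174.1
ΔH°rxn = (+90.3) − (-174.1) = 264.4 kJ

ΔH°rxn = 264.4 kJ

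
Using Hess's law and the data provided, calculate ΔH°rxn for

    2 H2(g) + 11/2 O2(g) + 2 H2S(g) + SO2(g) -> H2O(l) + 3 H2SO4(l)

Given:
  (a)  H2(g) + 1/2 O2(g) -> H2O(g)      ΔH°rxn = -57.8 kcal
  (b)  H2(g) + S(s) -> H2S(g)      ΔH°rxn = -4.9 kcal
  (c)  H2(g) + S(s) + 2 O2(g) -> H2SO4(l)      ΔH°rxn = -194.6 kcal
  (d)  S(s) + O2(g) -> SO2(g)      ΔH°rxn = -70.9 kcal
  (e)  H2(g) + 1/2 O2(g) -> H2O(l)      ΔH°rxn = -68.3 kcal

(a): not needed.
(b) reversed and × 2: (-2)·(-4.9) = +9.8 kcal
(c) × 3: (3)·(-194.6) = -583.8 kcal
(d) reversed: +70.9 kcal
(e) as written: -68.3 kcal
Combining the equations, ΔH°rxn = (+9.8) + (-583.8) + (+70.9) + (-68.3) = -571.4 kcal

ΔH°rxn = -571.4 kcal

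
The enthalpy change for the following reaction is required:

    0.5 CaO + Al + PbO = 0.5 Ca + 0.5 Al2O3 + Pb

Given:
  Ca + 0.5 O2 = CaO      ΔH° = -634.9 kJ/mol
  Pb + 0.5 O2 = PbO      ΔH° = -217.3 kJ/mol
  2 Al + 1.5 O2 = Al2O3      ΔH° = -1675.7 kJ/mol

ΔH° = -303.1 kJ/mol

equation 1 reversed and × 1/2 (CaO must end up as a reactant; scale by 1/2 for the 1/2 CaO): (-1/2)·(-634.9) = +317.45 kJ/mol
equation 2 reversed (reverse to put PbO on the reactant side): +217.3 kJ/mol
equation 3 × 1/2 (scale by 1/2 for the 1/2 Al2O3): (1/2)·(-1675.7) = -837.85 kJ/mol
ΔH° = (-1/2)·(-634.9) + (-1)·(-217.3) + (1/2)·(-1675.7) = -303.1 kJ/mol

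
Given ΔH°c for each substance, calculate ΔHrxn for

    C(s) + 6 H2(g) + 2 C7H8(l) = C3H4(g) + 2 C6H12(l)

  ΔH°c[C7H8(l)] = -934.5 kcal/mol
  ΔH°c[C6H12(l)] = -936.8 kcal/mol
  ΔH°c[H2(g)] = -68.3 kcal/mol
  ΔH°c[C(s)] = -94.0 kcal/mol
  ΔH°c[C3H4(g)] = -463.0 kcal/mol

ΔHrxn = -36.2 kcal/mol

With combustion enthalpies, reactants minus products:
= [1·(-94.0) + 6·(-68.3) + 2·(-934.5)] − [1·(-463.0) + 2·(-936.8)]
= -36.2 kcal/mol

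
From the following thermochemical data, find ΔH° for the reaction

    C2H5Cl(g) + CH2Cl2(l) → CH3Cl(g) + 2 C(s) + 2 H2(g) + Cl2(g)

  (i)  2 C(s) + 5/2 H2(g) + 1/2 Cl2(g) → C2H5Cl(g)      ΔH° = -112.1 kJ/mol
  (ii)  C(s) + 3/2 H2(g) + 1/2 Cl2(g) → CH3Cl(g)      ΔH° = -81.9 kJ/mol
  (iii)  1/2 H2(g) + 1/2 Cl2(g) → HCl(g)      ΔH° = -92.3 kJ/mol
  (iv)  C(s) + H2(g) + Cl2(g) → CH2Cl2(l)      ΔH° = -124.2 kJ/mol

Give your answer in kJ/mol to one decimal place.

(i) reversed (C2H5Cl(g) must end up as a reactant): +112.1 kJ/mol
(ii) as written (CH3Cl(g) already on the product side): -81.9 kJ/mol
(iii): not needed (HCl(g) appears nowhere else).
(iv) reversed (CH2Cl2(l) must end up as a reactant): +124.2 kJ/mol
Summing the manipulated equations, ΔH° = (+112.1) + (-81.9) + (+124.2) = 154.4 kJ/mol

ΔH° = 154.4 kJ/mol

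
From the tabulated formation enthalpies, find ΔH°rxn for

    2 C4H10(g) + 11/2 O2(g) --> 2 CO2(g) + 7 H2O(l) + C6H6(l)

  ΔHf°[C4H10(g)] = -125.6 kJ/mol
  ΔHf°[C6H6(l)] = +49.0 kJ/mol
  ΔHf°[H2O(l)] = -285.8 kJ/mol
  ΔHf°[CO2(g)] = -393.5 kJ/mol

Products: 2·(-393.5) + 7·(-285.8) + 1·(+49.0) = -2738.6
Reactants: 2·(-125.6) + 11/2·(+0.0) = -251.2
ΔH°rxn = (-2738.6) − (-251.2) = -2487.4 kJ/mol

ΔH°rxn = -2487.4 kJ/mol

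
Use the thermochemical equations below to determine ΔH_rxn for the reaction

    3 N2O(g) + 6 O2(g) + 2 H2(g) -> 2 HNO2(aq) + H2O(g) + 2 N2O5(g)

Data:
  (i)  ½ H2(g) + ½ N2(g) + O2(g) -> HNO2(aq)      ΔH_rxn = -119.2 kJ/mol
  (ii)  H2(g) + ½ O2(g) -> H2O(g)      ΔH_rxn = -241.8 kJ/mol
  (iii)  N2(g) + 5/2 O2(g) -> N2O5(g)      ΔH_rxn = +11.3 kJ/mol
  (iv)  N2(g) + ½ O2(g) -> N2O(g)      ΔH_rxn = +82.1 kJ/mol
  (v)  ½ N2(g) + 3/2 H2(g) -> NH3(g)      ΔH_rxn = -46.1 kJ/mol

ΔH_rxn = -703.9 kJ/mol

(i) × 2 (×2 to match 2 HNO2(aq) in the target): (2)·(-119.2) = -238.4 kJ/mol
(ii) as written (H2O(g) already on the product side): -241.8 kJ/mol
(iii) × 2 (scale by 2 for the 2 N2O5(g)): (2)·(+11.3) = +22.6 kJ/mol
(iv) reversed and × 3 (reverse to put N2O(g) on the reactant side; ×3 to match 3 N2O(g) in the target): (-3)·(+82.1) = -246.3 kJ/mol
(v): not needed (NH3(g) appears nowhere else).
Since enthalpy is a state function, ΔH_rxn = (2)·(-119.2) + (1)·(-241.8) + (2)·(+11.3) + (-3)·(+82.1) = -703.9 kJ/mol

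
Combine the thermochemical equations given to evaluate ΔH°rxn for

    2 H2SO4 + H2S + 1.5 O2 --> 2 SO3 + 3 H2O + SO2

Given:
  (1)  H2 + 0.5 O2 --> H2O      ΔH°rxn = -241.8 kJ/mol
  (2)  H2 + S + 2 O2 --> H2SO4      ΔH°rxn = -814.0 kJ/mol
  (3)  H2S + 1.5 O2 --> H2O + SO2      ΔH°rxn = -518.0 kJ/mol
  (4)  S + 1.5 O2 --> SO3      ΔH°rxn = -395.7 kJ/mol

(1) × 2: (2)·(-241.8) = -483.6 kJ/mol
(2) reversed and × 2 (H2SO4 must end up as a reactant; ×2 to match 2 H2SO4 in the target): (-2)·(-814.0) = +1628.0 kJ/mol
(3) as written (H2S already on the reactant side): -518.0 kJ/mol
(4) × 2 (×2 to match 2 SO3 in the target): (2)·(-395.7) = -791.4 kJ/mol
ΔH°rxn = (-483.6) + (+1628.0) + (-518.0) + (-791.4) = -165.0 kJ/mol

ΔH°rxn = -165.0 kJ/mol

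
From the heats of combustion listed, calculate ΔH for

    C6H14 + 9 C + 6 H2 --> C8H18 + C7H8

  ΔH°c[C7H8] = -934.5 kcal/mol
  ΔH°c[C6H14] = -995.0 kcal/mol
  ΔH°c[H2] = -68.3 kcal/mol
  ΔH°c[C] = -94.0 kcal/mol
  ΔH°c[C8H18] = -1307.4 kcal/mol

Using ΔH = Σ nΔHc°(reactants) − Σ nΔHc°(products):
= [1·(-995.0) + 9·(-94.0) + 6·(-68.3)] − [1·(-1307.4) + 1·(-934.5)]
= -8.9 kcal/mol

ΔH = -8.9 kcal/mol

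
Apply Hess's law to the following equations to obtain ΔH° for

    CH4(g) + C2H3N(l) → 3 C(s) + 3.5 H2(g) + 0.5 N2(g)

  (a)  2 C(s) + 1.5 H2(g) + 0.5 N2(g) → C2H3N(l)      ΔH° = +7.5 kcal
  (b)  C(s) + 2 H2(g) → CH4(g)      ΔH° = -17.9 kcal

ΔH° = 10.4 kcal

(a) reversed (C2H3N(l) must end up as a reactant): -7.5 kcal
(b) reversed (reverse to put CH4(g) on the reactant side): +17.9 kcal
By Hess's law, ΔH° = (-7.5) + (+17.9) = 10.4 kcal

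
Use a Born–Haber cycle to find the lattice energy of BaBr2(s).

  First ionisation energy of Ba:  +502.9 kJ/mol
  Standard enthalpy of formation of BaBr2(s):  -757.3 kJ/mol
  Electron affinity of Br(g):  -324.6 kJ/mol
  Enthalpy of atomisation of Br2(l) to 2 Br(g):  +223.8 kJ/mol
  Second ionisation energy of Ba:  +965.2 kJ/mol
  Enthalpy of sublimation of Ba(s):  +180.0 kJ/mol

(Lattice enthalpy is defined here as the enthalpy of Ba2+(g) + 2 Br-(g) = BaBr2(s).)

ΔHf° = 1·ΔHsub + 1·(ΣIE) + 1·D(Br2) + 2·EA + U
-757.3 = 1·(+180.0) + 1·(+1468.1) + 1·(+223.8) + 2·(-324.6) + U
U = -757.3 − (+1222.7) = -1980.0 kJ/mol

U = -1980.0 kJ/mol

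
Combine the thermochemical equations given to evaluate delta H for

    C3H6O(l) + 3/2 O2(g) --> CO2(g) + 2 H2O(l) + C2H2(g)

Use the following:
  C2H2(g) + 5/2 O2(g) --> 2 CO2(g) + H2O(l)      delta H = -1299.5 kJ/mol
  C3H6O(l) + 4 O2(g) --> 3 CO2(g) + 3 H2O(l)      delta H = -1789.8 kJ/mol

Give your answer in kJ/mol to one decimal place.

delta H = -490.3 kJ/mol

equation 1 reversed: +1299.5 kJ/mol
equation 2 as written: -1789.8 kJ/mol
delta H = (-1)·(-1299.5) + (1)·(-1789.8) = -490.3 kJ/mol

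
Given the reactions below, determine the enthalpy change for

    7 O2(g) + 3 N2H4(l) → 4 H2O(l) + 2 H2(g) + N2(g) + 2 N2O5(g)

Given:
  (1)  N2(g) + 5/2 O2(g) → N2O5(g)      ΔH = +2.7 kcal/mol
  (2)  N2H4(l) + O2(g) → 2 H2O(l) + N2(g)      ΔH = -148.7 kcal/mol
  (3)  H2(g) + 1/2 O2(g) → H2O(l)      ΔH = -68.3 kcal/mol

ΔH = -304.1 kcal/mol

(1) × 2 (scale by 2 for the 2 N2O5(g)): (2)·(+2.7) = +5.4 kcal/mol
(2) × 3 (scale by 3 for the 3 N2H4(l)): (3)·(-148.7) = -446.1 kcal/mol
(3) reversed and × 2 (H2(g) must end up as a product; ×2 to match 2 H2(g) in the target): (-2)·(-68.3) = +136.6 kcal/mol
Since enthalpy is a state function, ΔH = (2)·(+2.7) + (3)·(-148.7) + (-2)·(-68.3) = -304.1 kcal/mol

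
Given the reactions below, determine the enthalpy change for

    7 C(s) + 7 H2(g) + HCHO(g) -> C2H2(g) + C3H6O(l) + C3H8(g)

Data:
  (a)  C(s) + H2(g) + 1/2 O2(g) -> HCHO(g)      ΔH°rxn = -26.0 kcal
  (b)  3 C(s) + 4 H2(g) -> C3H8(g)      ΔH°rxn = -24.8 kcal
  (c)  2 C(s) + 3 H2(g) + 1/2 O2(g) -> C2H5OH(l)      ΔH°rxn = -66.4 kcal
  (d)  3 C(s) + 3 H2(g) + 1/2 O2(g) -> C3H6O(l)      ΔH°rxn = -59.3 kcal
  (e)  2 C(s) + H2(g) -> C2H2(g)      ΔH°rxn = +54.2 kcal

ΔH°rxn = -3.9 kcal

(a) reversed: +26.0 kcal
(b) as written: -24.8 kcal
(c): not needed.
(d) as written: -59.3 kcal
(e) as written: +54.2 kcal
By Hess's law, ΔH°rxn = (-1)·(-26.0) + (1)·(-24.8) + (1)·(-59.3) + (1)·(+54.2) = -3.9 kcal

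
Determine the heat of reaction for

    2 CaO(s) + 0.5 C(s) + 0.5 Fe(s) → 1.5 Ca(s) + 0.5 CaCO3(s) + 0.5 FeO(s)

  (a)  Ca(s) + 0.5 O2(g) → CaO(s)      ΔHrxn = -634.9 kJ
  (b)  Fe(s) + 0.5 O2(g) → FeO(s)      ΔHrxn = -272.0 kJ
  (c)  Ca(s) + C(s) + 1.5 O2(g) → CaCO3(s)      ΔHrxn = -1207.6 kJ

ΔHrxn = 530.0 kJ

(a) reversed and × 2 (CaO(s) must end up as a reactant; ×2 to match 2 CaO(s) in the target): (-2)·(-634.9) = +1269.8 kJ
(b) × 1/2 (scale by 1/2 for the 1/2 FeO(s)): (1/2)·(-272.0) = -136.0 kJ
(c) × 1/2 (scale by 1/2 for the 1/2 CaCO3(s)): (1/2)·(-1207.6) = -603.8 kJ
ΔHrxn = (+1269.8) + (-136.0) + (-603.8) = 530.0 kJ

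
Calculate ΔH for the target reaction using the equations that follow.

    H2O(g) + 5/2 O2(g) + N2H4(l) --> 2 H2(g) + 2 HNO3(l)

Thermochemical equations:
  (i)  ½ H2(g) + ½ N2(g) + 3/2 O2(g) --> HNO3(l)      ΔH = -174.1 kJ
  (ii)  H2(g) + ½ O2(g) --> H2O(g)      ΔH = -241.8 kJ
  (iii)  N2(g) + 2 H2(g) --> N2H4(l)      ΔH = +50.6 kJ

ΔH = -157.0 kJ

(i) × 2: (2)·(-174.1) = -348.2 kJ
(ii) reversed: +241.8 kJ
(iii) reversed: -50.6 kJ
By Hess's law, ΔH = (-348.2) + (+241.8) + (-50.6) = -157.0 kJ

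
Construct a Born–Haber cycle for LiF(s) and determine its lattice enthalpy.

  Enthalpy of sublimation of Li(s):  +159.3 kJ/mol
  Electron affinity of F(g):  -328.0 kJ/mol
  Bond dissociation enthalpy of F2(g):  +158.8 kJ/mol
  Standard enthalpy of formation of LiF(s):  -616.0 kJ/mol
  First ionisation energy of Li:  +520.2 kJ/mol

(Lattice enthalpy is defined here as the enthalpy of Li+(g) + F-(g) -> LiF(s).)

ΔHf° = 1·ΔHsub + 1·(ΣIE) + 1/2·D(F2) + 1·EA + U
-616.0 = 1·(+159.3) + 1·(+520.2) + 1/2·(+158.8) + 1·(-328.0) + U
U = -616.0 − (+430.9) = -1046.9 kJ/mol

U = -1046.9 kJ/mol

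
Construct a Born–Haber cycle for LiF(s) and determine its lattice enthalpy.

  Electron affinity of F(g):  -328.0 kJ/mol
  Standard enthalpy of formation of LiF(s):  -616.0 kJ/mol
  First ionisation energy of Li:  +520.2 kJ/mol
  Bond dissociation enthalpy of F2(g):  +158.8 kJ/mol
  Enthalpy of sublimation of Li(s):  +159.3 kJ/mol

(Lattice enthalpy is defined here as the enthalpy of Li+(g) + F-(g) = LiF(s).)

U = -1046.9 kJ/mol

ΔHf° = 1·ΔHsub + 1·(ΣIE) + 1/2·D(F2) + 1·EA + U
-616.0 = 1·(+159.3) + 1·(+520.2) + 1/2·(+158.8) + 1·(-328.0) + U
U = -616.0 − (+430.9) = -1046.9 kJ/mol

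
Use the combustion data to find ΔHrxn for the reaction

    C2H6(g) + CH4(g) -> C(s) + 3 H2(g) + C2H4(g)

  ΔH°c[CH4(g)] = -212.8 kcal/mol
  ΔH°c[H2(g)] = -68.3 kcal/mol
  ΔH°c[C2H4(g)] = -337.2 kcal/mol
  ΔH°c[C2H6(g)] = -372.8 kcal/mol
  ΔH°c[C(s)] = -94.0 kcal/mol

ΔHrxn = 50.5 kcal/mol

With combustion enthalpies, reactants minus products:
= [1·(-372.8) + 1·(-212.8)] − [1·(-94.0) + 3·(-68.3) + 1·(-337.2)]
= 50.5 kcal/mol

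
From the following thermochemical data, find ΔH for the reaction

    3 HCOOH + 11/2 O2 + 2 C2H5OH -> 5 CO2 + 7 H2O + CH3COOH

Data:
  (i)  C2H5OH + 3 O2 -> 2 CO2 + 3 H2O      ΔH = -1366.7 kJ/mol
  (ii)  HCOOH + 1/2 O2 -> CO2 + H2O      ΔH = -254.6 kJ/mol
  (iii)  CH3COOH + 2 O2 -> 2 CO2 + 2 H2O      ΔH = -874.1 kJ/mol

(i) × 2: (2)·(-1366.7) = -2733.4 kJ/mol
(ii) × 3: (3)·(-254.6) = -763.8 kJ/mol
(iii) reversed: +874.1 kJ/mol
Since enthalpy is a state function, ΔH = (2)·(-1366.7) + (3)·(-254.6) + (-1)·(-874.1) = -2623.1 kJ/mol

ΔH = -2623.1 kJ/mol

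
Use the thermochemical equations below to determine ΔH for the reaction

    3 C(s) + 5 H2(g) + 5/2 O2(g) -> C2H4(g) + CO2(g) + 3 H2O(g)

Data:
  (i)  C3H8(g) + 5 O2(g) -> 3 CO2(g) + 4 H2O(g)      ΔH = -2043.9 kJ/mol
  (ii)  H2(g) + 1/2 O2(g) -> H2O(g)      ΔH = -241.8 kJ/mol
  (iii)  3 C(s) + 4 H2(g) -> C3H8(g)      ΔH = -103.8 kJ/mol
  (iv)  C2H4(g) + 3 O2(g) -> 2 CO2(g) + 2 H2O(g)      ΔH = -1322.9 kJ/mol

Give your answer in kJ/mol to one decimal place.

ΔH = -1066.6 kJ/mol

(i) as written: -2043.9 kJ/mol
(ii) as written: -241.8 kJ/mol
(iii) as written: -103.8 kJ/mol
(iv) reversed: +1322.9 kJ/mol
ΔH = (-2043.9) + (-241.8) + (-103.8) + (+1322.9) = -1066.6 kJ/mol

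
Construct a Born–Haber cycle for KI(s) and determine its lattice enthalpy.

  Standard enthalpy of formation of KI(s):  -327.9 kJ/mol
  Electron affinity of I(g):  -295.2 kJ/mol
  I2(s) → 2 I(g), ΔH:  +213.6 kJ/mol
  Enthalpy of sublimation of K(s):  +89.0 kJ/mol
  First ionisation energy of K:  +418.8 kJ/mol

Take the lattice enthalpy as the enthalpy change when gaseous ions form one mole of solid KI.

ΔHf° = 1·ΔHsub + 1·(ΣIE) + 1/2·D(I2) + 1·EA + U
-327.9 = 1·(+89.0) + 1·(+418.8) + 1/2·(+213.6) + 1·(-295.2) + U
U = -327.9 − (+319.4) = -647.3 kJ/mol

U = -647.3 kJ/mol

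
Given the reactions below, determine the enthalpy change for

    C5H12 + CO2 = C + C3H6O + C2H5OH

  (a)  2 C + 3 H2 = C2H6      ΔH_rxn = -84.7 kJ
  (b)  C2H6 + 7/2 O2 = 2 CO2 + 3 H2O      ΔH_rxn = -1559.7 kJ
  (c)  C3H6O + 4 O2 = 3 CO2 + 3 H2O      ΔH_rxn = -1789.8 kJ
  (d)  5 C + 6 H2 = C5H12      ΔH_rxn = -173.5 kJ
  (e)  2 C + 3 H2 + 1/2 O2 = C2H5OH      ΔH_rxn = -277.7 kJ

(a) as written: -84.7 kJ
(b) as written: -1559.7 kJ
(c) reversed: +1789.8 kJ
(d) reversed: +173.5 kJ
(e) as written: -277.7 kJ
By Hess's law, ΔH_rxn = (-84.7) + (-1559.7) + (+1789.8) + (+173.5) + (-277.7) = 41.2 kJ

ΔH_rxn = 41.2 kJ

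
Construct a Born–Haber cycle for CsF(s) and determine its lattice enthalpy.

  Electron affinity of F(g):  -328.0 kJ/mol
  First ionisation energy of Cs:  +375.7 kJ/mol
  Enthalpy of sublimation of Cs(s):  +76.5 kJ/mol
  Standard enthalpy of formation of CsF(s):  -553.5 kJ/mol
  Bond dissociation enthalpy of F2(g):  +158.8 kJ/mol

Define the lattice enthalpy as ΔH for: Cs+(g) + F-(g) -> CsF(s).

ΔHf° = 1·ΔHsub + 1·(ΣIE) + 1/2·D(F2) + 1·EA + U
-553.5 = 1·(+76.5) + 1·(+375.7) + 1/2·(+158.8) + 1·(-328.0) + U
U = -553.5 − (+203.6) = -757.1 kJ/mol

U = -757.1 kJ/mol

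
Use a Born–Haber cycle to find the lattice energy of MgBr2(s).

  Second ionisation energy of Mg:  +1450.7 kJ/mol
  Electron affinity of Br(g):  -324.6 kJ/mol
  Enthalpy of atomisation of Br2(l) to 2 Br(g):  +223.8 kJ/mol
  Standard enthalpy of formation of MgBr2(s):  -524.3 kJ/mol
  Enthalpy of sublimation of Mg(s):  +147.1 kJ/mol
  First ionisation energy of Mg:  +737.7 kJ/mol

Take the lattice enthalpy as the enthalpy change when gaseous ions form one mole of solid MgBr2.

ΔHf° = 1·ΔHsub + 1·(ΣIE) + 1·D(Br2) + 2·EA + U
-524.3 = 1·(+147.1) + 1·(+2188.4) + 1·(+223.8) + 2·(-324.6) + U
U = -524.3 − (+1910.1) = -2434.4 kJ/mol

U = -2434.4 kJ/mol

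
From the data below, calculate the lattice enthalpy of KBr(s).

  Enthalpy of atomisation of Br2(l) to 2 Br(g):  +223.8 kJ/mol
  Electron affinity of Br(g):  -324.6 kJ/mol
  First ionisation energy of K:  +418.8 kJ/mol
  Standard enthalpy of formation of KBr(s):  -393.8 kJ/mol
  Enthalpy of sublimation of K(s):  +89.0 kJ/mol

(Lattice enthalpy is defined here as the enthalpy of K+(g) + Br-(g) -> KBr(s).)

ΔHf° = 1·ΔHsub + 1·(ΣIE) + 1/2·D(Br2) + 1·EA + U
-393.8 = 1·(+89.0) + 1·(+418.8) + 1/2·(+223.8) + 1·(-324.6) + U
U = -393.8 − (+295.1) = -688.9 kJ/mol

U = -688.9 kJ/mol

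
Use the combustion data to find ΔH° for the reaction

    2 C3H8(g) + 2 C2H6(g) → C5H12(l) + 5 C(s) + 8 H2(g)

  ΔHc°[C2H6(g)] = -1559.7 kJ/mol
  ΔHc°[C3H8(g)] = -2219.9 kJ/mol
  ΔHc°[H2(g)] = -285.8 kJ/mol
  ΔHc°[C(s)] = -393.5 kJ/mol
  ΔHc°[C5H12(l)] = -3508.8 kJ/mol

With combustion enthalpies, reactants minus products:
= [2·(-2219.9) + 2·(-1559.7)] − [1·(-3508.8) + 5·(-393.5) + 8·(-285.8)]
= 203.5 kJ/mol

ΔH° = 203.5 kJ/mol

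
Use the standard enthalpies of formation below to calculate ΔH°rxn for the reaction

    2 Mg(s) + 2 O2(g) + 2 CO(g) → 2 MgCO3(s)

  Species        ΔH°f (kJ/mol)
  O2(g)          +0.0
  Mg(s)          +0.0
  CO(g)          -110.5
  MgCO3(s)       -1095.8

ΔH°rxn = -1970.6 kJ/mol

Products: 2·(-1095.8) = -2191.6
Reactants: 2·(+0.0) + 2·(+0.0) + 2·(-110.5) = -221.0
ΔH°rxn = (-2191.6) − (-221.0) = -1970.6 kJ/mol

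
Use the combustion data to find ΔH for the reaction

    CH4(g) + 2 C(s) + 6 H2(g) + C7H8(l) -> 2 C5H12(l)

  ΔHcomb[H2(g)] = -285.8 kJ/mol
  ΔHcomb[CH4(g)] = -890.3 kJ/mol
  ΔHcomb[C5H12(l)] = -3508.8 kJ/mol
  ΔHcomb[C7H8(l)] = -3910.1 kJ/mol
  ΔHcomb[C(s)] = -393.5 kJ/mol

With combustion enthalpies, reactants minus products:
= [1·(-890.3) + 2·(-393.5) + 6·(-285.8) + 1·(-3910.1)] − [2·(-3508.8)]
= -284.6 kJ/mol

ΔH = -284.6 kJ/mol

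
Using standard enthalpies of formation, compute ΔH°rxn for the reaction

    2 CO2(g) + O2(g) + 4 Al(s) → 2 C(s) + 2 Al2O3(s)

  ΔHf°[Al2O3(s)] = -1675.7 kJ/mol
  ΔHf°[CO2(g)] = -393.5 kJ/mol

ΔH°rxn = -2564.4 kJ/mol

Products: 2·(+0.0) + 2·(-1675.7) = -3351.4
Reactants: 2·(-393.5) + 1·(+0.0) + 4·(+0.0) = -787.0
ΔH°rxn = (-3351.4) − (-787.0) = -2564.4 kJ/mol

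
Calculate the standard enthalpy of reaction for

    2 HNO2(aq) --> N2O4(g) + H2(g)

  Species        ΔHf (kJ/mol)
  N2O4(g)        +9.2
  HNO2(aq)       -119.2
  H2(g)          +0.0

ΔH_rxn = 247.6 kJ/mol

ΔH°rxn = Σ nΔHf°(products) − Σ nΔHf°(reactants).
Products: 1·(+9.2) + 1·(+0.0) = +9.2
Reactants: 2·(-119.2) = -238.4
ΔH_rxn = (+9.2) − (-238.4) = 247.6 kJ/mol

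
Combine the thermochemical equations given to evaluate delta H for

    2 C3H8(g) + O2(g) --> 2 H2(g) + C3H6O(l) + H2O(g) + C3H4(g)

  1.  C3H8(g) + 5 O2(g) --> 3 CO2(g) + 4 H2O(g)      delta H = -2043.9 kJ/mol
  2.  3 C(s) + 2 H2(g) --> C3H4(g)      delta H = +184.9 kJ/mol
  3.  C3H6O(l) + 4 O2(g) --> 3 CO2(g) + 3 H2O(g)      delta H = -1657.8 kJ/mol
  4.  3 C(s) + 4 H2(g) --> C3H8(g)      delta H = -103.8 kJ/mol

delta H = -97.4 kJ/mol

eq. 1 as written: -2043.9 kJ/mol
eq. 2 as written: +184.9 kJ/mol
eq. 3 reversed: +1657.8 kJ/mol
eq. 4 reversed: +103.8 kJ/mol
delta H = (-2043.9) + (+184.9) + (+1657.8) + (+103.8) = -97.4 kJ/mol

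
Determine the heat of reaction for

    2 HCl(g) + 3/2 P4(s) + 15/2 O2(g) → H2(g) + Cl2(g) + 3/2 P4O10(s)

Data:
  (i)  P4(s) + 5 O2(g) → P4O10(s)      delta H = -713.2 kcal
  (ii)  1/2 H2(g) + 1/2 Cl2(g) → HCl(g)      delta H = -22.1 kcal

(i) × 3/2 (scale by 3/2 for the 3/2 P4O10(s)): (3/2)·(-713.2) = -1069.8 kcal
(ii) reversed and × 2 (reverse to put HCl(g) on the reactant side; scale by 2 for the 2 HCl(g)): (-2)·(-22.1) = +44.2 kcal
delta H = (3/2)·(-713.2) + (-2)·(-22.1) = -1025.6 kcal

delta H = -1025.6 kcal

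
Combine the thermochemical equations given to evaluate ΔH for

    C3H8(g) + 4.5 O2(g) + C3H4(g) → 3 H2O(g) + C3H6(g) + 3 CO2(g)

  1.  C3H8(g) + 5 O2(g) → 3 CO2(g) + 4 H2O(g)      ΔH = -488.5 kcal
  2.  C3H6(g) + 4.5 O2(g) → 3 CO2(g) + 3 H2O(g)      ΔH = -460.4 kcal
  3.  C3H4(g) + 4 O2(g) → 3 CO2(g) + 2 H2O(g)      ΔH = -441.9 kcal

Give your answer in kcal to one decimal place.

eq. 1 as written: -488.5 kcal
eq. 2 reversed: +460.4 kcal
eq. 3 as written: -441.9 kcal
By Hess's law, ΔH = (1)·(-488.5) + (-1)·(-460.4) + (1)·(-441.9) = -470.0 kcal

ΔH = -470.0 kcal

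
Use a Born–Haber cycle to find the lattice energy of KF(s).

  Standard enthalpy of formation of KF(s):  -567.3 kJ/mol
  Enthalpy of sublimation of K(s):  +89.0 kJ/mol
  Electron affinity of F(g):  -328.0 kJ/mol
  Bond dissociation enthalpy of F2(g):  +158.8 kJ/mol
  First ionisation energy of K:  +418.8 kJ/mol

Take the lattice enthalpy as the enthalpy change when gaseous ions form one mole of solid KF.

U = -826.5 kJ/mol

ΔHf° = 1·ΔHsub + 1·(ΣIE) + 1/2·D(F2) + 1·EA + U
-567.3 = 1·(+89.0) + 1·(+418.8) + 1/2·(+158.8) + 1·(-328.0) + U
U = -567.3 − (+259.2) = -826.5 kJ/mol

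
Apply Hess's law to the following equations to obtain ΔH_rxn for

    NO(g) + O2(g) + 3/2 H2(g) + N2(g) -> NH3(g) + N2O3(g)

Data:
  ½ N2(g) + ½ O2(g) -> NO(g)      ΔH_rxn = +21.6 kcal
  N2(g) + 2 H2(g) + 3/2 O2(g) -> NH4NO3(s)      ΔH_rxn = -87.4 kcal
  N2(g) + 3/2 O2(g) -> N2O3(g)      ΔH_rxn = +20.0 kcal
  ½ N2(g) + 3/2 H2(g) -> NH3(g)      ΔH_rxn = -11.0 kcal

equation 1 reversed: -21.6 kcal
equation 2: not needed.
equation 3 as written: +20.0 kcal
equation 4 as written: -11.0 kcal
Since enthalpy is a state function, ΔH_rxn = (-21.6) + (+20.0) + (-11.0) = -12.6 kcal

ΔH_rxn = -12.6 kcal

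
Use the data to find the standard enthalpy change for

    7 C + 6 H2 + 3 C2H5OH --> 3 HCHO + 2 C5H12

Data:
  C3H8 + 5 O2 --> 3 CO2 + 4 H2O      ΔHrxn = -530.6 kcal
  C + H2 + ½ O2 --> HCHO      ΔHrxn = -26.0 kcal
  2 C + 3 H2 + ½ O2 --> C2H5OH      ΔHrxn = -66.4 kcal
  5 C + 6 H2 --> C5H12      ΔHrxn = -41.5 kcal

equation 1: not needed.
equation 2 × 3: (3)·(-26.0) = -78.0 kcal
equation 3 reversed and × 3: (-3)·(-66.4) = +199.2 kcal
equation 4 × 2: (2)·(-41.5) = -83.0 kcal
Summing the manipulated equations, ΔHrxn = (3)·(-26.0) + (-3)·(-66.4) + (2)·(-41.5) = 38.2 kcal

ΔHrxn = 38.2 kcal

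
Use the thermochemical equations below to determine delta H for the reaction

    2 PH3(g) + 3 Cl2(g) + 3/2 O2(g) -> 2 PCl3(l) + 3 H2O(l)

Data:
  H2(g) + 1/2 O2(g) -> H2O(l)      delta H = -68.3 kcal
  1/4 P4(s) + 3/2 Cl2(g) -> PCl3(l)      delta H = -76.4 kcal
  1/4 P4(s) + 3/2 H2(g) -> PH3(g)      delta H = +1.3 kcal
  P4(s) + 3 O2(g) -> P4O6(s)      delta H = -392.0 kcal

equation 1 × 3 (scale by 3 for the 3 H2O(l)): (3)·(-68.3) = -204.9 kcal
equation 2 × 2 (×2 to match 2 PCl3(l) in the target): (2)·(-76.4) = -152.8 kcal
equation 3 reversed and × 2 (PH3(g) must end up as a reactant; scale by 2 for the 2 PH3(g)): (-2)·(+1.3) = -2.6 kcal
equation 4: not needed (P4O6(s) appears nowhere else).
Since enthalpy is a state function, delta H = (-204.9) + (-152.8) + (-2.6) = -360.3 kcal

delta H = -360.3 kcal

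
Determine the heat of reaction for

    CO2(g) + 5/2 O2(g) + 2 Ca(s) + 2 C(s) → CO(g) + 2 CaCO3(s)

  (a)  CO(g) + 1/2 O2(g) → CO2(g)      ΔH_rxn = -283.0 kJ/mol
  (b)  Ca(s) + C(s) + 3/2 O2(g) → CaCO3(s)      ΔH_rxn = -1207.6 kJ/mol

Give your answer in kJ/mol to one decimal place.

ΔH_rxn = -2132.2 kJ/mol

(a) reversed: +283.0 kJ/mol
(b) × 2: (2)·(-1207.6) = -2415.2 kJ/mol
By Hess's law, ΔH_rxn = (+283.0) + (-2415.2) = -2132.2 kJ/mol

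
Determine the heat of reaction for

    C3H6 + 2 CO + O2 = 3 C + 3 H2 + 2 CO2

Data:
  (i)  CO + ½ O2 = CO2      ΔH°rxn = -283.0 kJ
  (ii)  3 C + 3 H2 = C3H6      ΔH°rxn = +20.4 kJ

ΔH°rxn = -586.4 kJ

(i) × 2: (2)·(-283.0) = -566.0 kJ
(ii) reversed: -20.4 kJ
Since enthalpy is a state function, ΔH°rxn = (-566.0) + (-20.4) = -586.4 kJ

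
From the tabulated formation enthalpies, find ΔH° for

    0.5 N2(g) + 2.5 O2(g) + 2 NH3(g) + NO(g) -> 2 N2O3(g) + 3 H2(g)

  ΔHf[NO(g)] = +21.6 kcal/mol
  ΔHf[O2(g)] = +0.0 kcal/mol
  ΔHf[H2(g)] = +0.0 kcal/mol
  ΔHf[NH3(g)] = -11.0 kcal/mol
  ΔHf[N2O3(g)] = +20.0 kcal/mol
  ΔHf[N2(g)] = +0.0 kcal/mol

Products: 2·(+20.0) + 3·(+0.0) = +40.0
Reactants: 1/2·(+0.0) + 5/2·(+0.0) + 2·(-11.0) + 1·(+21.6) = -0.4
ΔH° = (+40.0) − (-0.4) = 40.4 kcal/mol

ΔH° = 40.4 kcal/mol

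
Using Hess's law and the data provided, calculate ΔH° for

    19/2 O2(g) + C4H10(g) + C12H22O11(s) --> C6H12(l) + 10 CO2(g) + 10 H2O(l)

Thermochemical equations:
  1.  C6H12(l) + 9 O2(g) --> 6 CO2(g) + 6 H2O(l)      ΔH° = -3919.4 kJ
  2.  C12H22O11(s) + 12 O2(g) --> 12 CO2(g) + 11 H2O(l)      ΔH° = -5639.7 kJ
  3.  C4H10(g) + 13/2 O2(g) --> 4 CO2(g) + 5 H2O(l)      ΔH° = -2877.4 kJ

ΔH° = -4597.7 kJ

eq. 1 reversed: +3919.4 kJ
eq. 2 as written: -5639.7 kJ
eq. 3 as written: -2877.4 kJ
ΔH° = (-1)·(-3919.4) + (1)·(-5639.7) + (1)·(-2877.4) = -4597.7 kJ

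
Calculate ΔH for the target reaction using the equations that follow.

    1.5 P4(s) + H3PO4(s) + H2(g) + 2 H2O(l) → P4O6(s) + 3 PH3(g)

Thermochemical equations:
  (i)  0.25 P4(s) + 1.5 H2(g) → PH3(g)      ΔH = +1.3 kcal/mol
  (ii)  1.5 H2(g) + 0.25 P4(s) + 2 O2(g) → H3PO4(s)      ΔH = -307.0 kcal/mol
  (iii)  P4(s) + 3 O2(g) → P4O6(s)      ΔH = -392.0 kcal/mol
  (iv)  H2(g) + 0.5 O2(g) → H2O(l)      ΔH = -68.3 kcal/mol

ΔH = 55.5 kcal/mol

(i) × 3: (3)·(+1.3) = +3.9 kcal/mol
(ii) reversed: +307.0 kcal/mol
(iii) as written: -392.0 kcal/mol
(iv) reversed and × 2: (-2)·(-68.3) = +136.6 kcal/mol
Since enthalpy is a state function, ΔH = (+3.9) + (+307.0) + (-392.0) + (+136.6) = 55.5 kcal/mol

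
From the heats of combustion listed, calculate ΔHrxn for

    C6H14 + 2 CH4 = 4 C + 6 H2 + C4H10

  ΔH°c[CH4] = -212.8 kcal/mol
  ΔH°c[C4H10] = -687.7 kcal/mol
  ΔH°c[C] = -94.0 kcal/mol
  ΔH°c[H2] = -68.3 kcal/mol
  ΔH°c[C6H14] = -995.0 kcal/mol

ΔHrxn = 52.9 kcal/mol

With combustion enthalpies, reactants minus products:
= [1·(-995.0) + 2·(-212.8)] − [4·(-94.0) + 6·(-68.3) + 1·(-687.7)]
= 52.9 kcal/mol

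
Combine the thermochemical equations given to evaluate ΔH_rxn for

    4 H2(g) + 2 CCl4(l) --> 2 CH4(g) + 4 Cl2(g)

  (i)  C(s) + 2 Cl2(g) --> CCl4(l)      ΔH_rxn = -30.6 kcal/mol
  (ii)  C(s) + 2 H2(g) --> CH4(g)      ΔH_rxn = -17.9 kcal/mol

ΔH_rxn = 25.4 kcal/mol

(i) reversed and × 2 (CCl4(l) must end up as a reactant; ×2 to match 2 CCl4(l) in the target): (-2)·(-30.6) = +61.2 kcal/mol
(ii) × 2 (scale by 2 for the 2 CH4(g)): (2)·(-17.9) = -35.8 kcal/mol
By Hess's law, ΔH_rxn = (+61.2) + (-35.8) = 25.4 kcal/mol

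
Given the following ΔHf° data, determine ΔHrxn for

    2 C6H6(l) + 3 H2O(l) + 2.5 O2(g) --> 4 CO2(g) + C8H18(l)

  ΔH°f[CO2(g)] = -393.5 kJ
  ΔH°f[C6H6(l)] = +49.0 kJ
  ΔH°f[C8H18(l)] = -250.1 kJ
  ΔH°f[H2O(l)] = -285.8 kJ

ΔHrxn = -1064.7 kJ

ΔH°rxn = Σ nΔHf°(products) − Σ nΔHf°(reactants).
Products: 4·(-393.5) + 1·(-250.1) = -1824.1
Reactants: 2·(+49.0) + 3·(-285.8) + 5/2·(+0.0) = -759.4
ΔHrxn = (-1824.1) − (-759.4) = -1064.7 kJ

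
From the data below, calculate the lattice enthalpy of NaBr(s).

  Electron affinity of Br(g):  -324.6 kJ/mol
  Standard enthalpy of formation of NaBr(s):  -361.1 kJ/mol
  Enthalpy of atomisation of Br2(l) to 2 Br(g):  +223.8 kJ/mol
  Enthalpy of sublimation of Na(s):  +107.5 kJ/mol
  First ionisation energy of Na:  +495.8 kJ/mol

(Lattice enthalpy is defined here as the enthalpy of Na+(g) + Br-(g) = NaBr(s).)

U = -751.7 kJ/mol

ΔHf° = 1·ΔHsub + 1·(ΣIE) + 1/2·D(Br2) + 1·EA + U
-361.1 = 1·(+107.5) + 1·(+495.8) + 1/2·(+223.8) + 1·(-324.6) + U
U = -361.1 − (+390.6) = -751.7 kJ/mol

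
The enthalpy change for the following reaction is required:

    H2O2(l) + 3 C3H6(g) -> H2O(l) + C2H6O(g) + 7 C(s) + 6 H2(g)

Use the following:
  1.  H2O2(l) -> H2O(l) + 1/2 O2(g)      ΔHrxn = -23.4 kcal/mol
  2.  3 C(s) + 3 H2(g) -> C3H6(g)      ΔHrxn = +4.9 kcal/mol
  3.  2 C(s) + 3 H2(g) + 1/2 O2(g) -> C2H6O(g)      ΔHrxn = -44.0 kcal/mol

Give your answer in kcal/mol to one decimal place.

ΔHrxn = -82.1 kcal/mol

eq. 1 as written (H2O2(l) already on the reactant side): -23.4 kcal/mol
eq. 2 reversed and × 3 (reverse to put C3H6(g) on the reactant side; scale by 3 for the 3 C3H6(g)): (-3)·(+4.9) = -14.7 kcal/mol
eq. 3 as written (C2H6O(g) already on the product side): -44.0 kcal/mol
By Hess's law, ΔHrxn = (1)·(-23.4) + (-3)·(+4.9) + (1)·(-44.0) = -82.1 kcal/mol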